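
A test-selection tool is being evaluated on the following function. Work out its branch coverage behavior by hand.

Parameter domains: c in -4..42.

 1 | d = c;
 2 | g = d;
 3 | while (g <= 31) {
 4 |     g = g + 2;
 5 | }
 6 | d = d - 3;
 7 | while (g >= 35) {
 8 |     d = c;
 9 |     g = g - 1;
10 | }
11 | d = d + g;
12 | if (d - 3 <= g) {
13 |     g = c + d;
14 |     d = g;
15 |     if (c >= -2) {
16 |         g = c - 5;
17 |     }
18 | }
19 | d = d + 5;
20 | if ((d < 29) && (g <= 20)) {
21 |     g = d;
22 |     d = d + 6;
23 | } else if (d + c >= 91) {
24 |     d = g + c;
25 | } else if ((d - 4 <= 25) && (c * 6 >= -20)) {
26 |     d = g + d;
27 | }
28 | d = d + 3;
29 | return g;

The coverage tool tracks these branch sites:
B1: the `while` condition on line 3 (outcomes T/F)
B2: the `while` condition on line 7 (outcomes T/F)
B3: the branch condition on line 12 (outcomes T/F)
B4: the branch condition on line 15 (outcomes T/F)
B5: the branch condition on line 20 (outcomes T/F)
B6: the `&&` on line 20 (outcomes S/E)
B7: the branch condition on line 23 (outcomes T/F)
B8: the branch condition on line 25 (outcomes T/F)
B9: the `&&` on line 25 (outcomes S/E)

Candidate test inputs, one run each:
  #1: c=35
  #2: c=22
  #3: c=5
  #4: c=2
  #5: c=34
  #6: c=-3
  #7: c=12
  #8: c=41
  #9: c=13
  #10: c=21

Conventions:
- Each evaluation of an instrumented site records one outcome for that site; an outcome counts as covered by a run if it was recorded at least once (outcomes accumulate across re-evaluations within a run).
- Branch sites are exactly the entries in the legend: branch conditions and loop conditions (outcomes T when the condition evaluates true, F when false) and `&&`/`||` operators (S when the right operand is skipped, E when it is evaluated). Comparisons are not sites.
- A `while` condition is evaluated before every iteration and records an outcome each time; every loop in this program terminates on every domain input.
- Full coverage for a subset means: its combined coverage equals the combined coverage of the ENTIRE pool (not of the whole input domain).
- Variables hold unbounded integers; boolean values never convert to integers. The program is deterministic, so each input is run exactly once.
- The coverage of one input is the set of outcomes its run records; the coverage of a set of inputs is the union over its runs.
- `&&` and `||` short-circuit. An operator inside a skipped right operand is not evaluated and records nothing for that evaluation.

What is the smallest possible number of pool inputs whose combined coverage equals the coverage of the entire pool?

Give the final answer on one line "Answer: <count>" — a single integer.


test 1 (c=35) fires B1->F, B2->T, B2->F, B3->F, B6->S, B5->F, B7->T; hits B1=F, B2=T, B2=F, B3=F, B5=F, B6=S, B7=T
test 2 (c=22) fires B1->T, B1->T, B1->T, B1->T, B1->T, B1->F, B2->F, B3->F, B6->S, B5->F, B7->F, B9->S, B8->F; hits B1=T, B1=F, B2=F, B3=F, B5=F, B6=S, B7=F, B8=F, B9=S
test 3 (c=5) fires B1->T, B1->T, B1->T, B1->T, B1->T, B1->T, B1->T, B1->T, B1->T, B1->T, B1->T, B1->T, B1->T, B1->T, ...; hits B1=T, B1=F, B2=F, B3=T, B4=T, B5=F, B6=S, B7=F, B8=F, B9=S
test 4 (c=2) fires B1->T, B1->T, B1->T, B1->T, B1->T, B1->T, B1->T, B1->T, B1->T, B1->T, B1->T, B1->T, B1->T, B1->T, ...; hits B1=T, B1=F, B2=F, B3=T, B4=T, B5=F, B6=S, B7=F, B8=F, B9=S
test 5 (c=34) fires B1->F, B2->F, B3->F, B6->S, B5->F, B7->T; hits B1=F, B2=F, B3=F, B5=F, B6=S, B7=T
test 6 (c=-3) fires B1->T, B1->T, B1->T, B1->T, B1->T, B1->T, B1->T, B1->T, B1->T, B1->T, B1->T, B1->T, B1->T, B1->T, ...; hits B1=T, B1=F, B2=F, B3=T, B4=F, B5=F, B6=S, B7=F, B8=T, B9=E
test 7 (c=12) fires B1->T, B1->T, B1->T, B1->T, B1->T, B1->T, B1->T, B1->T, B1->T, B1->T, B1->F, B2->F, B3->F, B6->S, ...; hits B1=T, B1=F, B2=F, B3=F, B5=F, B6=S, B7=F, B8=F, B9=S
test 8 (c=41) fires B1->F, B2->T, B2->T, B2->T, B2->T, B2->T, B2->T, B2->T, B2->F, B3->F, B6->S, B5->F, B7->T; hits B1=F, B2=T, B2=F, B3=F, B5=F, B6=S, B7=T
test 9 (c=13) fires B1->T, B1->T, B1->T, B1->T, B1->T, B1->T, B1->T, B1->T, B1->T, B1->T, B1->F, B2->F, B3->F, B6->S, ...; hits B1=T, B1=F, B2=F, B3=F, B5=F, B6=S, B7=F, B8=F, B9=S
test 10 (c=21) fires B1->T, B1->T, B1->T, B1->T, B1->T, B1->T, B1->F, B2->F, B3->F, B6->S, B5->F, B7->F, B9->S, B8->F; hits B1=T, B1=F, B2=F, B3=F, B5=F, B6=S, B7=F, B8=F, B9=S
the full pool covers 16 outcomes: B1=T, B1=F, B2=T, B2=F, B3=T, B3=F, B4=T, B4=F, B5=F, B6=S, B7=T, B7=F, B8=T, B8=F, B9=S, B9=E
no size-1 subset reaches all 16 outcomes (best union: 10/16)
no size-2 subset reaches all 16 outcomes (best union: 13/16)
inputs {1, 3, 6} (size 3) cover everything; no size-3 subset with a lexicographically smaller index list covers all 16
Answer: 3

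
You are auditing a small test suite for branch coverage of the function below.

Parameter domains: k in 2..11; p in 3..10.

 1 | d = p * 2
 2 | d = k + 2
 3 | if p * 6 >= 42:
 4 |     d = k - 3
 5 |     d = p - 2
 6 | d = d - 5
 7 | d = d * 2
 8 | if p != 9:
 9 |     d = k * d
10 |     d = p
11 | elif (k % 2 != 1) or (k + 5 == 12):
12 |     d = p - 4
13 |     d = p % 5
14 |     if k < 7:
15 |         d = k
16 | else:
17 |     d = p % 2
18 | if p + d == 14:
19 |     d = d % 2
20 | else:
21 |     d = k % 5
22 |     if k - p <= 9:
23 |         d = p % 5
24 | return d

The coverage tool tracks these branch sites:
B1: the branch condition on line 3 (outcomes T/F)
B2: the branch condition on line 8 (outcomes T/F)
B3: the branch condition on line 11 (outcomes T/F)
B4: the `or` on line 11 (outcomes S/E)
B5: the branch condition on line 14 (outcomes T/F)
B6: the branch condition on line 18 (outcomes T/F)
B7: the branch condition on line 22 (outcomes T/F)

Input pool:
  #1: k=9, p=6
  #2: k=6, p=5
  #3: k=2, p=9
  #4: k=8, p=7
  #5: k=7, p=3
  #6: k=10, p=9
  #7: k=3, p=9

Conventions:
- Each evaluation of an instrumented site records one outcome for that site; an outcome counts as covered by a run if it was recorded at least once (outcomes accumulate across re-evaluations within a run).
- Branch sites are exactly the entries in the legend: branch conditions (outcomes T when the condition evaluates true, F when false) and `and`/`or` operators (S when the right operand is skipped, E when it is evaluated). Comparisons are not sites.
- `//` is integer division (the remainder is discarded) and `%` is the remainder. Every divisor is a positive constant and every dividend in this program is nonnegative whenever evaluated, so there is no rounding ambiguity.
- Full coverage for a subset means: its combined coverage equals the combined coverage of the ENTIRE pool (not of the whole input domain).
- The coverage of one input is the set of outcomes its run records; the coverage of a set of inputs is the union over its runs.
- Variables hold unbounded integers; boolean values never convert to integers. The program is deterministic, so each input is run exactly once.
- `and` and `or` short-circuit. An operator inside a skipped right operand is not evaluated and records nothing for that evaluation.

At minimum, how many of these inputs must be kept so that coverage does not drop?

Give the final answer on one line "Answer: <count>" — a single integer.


input #1, k=9, p=6: events B1->F, B2->T, B6->F, B7->T; outcomes B1=F, B2=T, B6=F, B7=T
input #2, k=6, p=5: events B1->F, B2->T, B6->F, B7->T; outcomes B1=F, B2=T, B6=F, B7=T
input #3, k=2, p=9: events B1->T, B2->F, B4->S, B3->T, B5->T, B6->F, B7->T; outcomes B1=T, B2=F, B3=T, B4=S, B5=T, B6=F, B7=T
input #4, k=8, p=7: events B1->T, B2->T, B6->T; outcomes B1=T, B2=T, B6=T
input #5, k=7, p=3: events B1->F, B2->T, B6->F, B7->T; outcomes B1=F, B2=T, B6=F, B7=T
input #6, k=10, p=9: events B1->T, B2->F, B4->S, B3->T, B5->F, B6->F, B7->T; outcomes B1=T, B2=F, B3=T, B4=S, B5=F, B6=F, B7=T
input #7, k=3, p=9: events B1->T, B2->F, B4->E, B3->F, B6->F, B7->T; outcomes B1=T, B2=F, B3=F, B4=E, B6=F, B7=T
the full pool covers 13 outcomes: B1=T, B1=F, B2=T, B2=F, B3=T, B3=F, B4=S, B4=E, B5=T, B5=F, B6=T, B6=F, B7=T
checked all size-1 subsets: none covers 13 outcomes (max 7/13)
checked all size-2 subsets: none covers 13 outcomes (max 9/13)
checked all size-3 subsets: none covers 13 outcomes (max 11/13)
checked all size-4 subsets: none covers 13 outcomes (max 12/13)
inputs {1, 3, 4, 6, 7} (size 5) cover everything; no size-5 subset with a lexicographically smaller index list covers all 13
Answer: 5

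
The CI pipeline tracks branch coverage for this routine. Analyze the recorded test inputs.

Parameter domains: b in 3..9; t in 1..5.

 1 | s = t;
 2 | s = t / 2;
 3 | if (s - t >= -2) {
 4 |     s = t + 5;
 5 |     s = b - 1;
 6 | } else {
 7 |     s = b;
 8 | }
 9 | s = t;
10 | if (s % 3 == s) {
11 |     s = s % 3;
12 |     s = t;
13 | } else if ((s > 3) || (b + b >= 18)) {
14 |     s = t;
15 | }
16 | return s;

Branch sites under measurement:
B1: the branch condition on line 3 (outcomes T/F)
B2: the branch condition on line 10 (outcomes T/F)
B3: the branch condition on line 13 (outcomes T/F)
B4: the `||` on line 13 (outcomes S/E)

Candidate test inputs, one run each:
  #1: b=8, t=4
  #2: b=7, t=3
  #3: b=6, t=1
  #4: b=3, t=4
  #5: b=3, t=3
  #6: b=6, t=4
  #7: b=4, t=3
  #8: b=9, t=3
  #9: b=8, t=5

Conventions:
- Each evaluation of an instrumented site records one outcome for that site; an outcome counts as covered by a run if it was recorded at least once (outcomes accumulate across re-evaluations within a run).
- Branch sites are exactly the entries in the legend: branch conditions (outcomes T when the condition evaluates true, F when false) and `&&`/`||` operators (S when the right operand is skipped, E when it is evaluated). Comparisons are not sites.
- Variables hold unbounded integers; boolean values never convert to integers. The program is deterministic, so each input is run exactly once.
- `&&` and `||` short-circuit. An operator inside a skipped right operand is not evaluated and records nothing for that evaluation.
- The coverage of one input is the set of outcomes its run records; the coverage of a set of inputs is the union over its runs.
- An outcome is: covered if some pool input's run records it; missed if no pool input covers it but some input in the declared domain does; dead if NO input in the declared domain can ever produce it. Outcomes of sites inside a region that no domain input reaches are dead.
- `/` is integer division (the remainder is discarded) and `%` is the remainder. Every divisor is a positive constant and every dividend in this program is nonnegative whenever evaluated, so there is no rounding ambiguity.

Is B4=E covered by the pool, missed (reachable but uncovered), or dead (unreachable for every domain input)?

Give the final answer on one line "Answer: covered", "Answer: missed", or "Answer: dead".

B4=E is recorded by pool input(s) 2, 5, 7, 8 -> covered

Answer: covered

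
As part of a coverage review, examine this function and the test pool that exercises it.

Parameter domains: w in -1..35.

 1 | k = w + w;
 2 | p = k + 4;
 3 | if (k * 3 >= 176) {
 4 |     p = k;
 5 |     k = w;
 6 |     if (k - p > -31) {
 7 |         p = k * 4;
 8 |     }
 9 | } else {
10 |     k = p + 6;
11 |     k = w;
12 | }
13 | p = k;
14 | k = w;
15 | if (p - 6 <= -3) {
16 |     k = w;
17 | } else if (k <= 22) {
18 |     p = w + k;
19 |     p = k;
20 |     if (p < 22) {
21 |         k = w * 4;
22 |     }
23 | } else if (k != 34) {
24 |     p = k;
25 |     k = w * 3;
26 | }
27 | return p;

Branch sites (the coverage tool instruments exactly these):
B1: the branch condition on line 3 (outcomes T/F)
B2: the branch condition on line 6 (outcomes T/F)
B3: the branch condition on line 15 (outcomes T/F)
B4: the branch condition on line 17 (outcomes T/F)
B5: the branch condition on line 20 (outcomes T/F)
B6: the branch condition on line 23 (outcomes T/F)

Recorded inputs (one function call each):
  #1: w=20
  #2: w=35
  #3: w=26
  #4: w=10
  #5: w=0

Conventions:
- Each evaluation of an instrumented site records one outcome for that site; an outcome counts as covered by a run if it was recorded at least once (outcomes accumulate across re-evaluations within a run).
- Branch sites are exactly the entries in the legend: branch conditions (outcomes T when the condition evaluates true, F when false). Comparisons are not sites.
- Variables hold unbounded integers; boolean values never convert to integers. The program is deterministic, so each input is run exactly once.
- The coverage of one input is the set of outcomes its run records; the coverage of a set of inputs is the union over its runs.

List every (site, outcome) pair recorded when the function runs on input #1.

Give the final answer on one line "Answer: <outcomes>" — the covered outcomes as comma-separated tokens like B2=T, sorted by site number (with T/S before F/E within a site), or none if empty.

Tracing the run of input #1 (w=20):
  B1->F, B3->F, B4->T, B5->T
deduplicating events, the covered set is: B1=F, B3=F, B4=T, B5=T

Answer: B1=F, B3=F, B4=T, B5=T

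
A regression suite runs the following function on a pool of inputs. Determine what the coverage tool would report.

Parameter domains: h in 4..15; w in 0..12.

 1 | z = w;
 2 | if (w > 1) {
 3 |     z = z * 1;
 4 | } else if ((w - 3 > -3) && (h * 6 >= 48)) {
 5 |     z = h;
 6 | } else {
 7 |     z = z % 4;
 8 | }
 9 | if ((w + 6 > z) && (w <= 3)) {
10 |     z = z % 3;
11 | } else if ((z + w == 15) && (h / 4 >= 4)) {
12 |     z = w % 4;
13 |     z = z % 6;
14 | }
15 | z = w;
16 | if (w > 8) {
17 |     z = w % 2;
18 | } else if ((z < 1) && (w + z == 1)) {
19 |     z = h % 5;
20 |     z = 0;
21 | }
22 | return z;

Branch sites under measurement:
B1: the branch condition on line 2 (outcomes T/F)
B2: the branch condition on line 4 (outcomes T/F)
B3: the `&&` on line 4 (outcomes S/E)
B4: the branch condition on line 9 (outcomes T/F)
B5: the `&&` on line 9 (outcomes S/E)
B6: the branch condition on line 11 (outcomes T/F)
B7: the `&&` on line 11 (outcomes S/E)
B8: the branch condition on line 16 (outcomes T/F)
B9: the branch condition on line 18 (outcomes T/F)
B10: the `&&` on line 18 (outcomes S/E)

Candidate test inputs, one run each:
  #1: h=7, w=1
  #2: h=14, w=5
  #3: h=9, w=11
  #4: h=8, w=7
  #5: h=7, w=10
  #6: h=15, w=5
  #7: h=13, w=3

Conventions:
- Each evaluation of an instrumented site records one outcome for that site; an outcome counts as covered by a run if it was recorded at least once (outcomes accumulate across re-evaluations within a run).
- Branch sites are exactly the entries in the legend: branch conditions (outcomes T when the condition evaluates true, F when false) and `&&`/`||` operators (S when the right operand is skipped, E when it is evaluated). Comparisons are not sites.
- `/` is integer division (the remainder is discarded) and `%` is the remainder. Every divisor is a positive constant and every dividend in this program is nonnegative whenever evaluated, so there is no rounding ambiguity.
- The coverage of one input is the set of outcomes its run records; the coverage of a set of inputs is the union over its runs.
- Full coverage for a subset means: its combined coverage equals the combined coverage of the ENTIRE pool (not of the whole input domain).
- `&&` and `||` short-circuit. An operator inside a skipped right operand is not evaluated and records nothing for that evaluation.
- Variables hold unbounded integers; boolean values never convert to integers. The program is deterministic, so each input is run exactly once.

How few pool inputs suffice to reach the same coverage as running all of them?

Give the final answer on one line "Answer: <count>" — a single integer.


test 1 (h=7, w=1) fires B1->F, B3->E, B2->F, B5->E, B4->T, B8->F, B10->S, B9->F; hits B1=F, B2=F, B3=E, B4=T, B5=E, B8=F, B9=F, B10=S
test 2 (h=14, w=5) fires B1->T, B5->E, B4->F, B7->S, B6->F, B8->F, B10->S, B9->F; hits B1=T, B4=F, B5=E, B6=F, B7=S, B8=F, B9=F, B10=S
test 3 (h=9, w=11) fires B1->T, B5->E, B4->F, B7->S, B6->F, B8->T; hits B1=T, B4=F, B5=E, B6=F, B7=S, B8=T
test 4 (h=8, w=7) fires B1->T, B5->E, B4->F, B7->S, B6->F, B8->F, B10->S, B9->F; hits B1=T, B4=F, B5=E, B6=F, B7=S, B8=F, B9=F, B10=S
test 5 (h=7, w=10) fires B1->T, B5->E, B4->F, B7->S, B6->F, B8->T; hits B1=T, B4=F, B5=E, B6=F, B7=S, B8=T
test 6 (h=15, w=5) fires B1->T, B5->E, B4->F, B7->S, B6->F, B8->F, B10->S, B9->F; hits B1=T, B4=F, B5=E, B6=F, B7=S, B8=F, B9=F, B10=S
test 7 (h=13, w=3) fires B1->T, B5->E, B4->T, B8->F, B10->S, B9->F; hits B1=T, B4=T, B5=E, B8=F, B9=F, B10=S
union over all inputs: B1=T, B1=F, B2=F, B3=E, B4=T, B4=F, B5=E, B6=F, B7=S, B8=T, B8=F, B9=F, B10=S (13 outcomes)
checked all size-1 subsets: none covers 13 outcomes (max 8/13)
inputs {1, 3} (size 2) cover everything; no size-2 subset with a lexicographically smaller index list covers all 13
Answer: 2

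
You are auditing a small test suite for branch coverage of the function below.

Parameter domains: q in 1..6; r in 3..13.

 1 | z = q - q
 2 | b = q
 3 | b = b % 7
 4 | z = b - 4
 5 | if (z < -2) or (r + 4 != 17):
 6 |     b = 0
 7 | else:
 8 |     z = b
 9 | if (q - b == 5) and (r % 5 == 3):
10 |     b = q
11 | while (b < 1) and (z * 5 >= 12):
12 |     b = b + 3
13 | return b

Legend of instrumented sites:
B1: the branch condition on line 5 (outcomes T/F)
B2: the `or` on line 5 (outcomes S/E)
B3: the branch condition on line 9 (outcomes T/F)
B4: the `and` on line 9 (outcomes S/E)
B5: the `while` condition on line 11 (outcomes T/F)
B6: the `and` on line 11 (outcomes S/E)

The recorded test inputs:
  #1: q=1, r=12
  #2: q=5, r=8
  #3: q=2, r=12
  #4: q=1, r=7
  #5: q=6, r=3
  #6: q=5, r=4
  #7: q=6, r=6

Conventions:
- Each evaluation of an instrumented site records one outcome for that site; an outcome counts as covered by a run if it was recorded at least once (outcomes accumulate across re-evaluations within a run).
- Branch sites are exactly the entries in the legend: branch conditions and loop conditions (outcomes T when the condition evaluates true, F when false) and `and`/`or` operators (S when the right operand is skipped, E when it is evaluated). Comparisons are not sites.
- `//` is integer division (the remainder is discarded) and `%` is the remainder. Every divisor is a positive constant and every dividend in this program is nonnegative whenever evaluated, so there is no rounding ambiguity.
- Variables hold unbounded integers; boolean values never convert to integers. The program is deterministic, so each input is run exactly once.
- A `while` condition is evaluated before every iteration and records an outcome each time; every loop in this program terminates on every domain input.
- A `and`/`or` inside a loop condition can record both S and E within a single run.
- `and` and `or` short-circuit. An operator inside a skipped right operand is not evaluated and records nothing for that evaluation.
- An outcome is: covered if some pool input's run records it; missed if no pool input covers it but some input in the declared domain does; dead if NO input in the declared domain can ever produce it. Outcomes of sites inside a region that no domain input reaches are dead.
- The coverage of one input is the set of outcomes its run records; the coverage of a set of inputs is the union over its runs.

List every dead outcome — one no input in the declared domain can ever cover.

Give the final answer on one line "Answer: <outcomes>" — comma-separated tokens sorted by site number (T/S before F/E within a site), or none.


checking every outcome against all 66 domain inputs:
  B5=T: zero occurrences over every domain input -> dead
  reachable outcomes have witnesses, e.g. B1=T (e.g. q=1, r=3), B1=F (e.g. q=2, r=13), B2=S (e.g. q=1, r=3), B2=E (e.g. q=2, r=3)
Answer: B5=T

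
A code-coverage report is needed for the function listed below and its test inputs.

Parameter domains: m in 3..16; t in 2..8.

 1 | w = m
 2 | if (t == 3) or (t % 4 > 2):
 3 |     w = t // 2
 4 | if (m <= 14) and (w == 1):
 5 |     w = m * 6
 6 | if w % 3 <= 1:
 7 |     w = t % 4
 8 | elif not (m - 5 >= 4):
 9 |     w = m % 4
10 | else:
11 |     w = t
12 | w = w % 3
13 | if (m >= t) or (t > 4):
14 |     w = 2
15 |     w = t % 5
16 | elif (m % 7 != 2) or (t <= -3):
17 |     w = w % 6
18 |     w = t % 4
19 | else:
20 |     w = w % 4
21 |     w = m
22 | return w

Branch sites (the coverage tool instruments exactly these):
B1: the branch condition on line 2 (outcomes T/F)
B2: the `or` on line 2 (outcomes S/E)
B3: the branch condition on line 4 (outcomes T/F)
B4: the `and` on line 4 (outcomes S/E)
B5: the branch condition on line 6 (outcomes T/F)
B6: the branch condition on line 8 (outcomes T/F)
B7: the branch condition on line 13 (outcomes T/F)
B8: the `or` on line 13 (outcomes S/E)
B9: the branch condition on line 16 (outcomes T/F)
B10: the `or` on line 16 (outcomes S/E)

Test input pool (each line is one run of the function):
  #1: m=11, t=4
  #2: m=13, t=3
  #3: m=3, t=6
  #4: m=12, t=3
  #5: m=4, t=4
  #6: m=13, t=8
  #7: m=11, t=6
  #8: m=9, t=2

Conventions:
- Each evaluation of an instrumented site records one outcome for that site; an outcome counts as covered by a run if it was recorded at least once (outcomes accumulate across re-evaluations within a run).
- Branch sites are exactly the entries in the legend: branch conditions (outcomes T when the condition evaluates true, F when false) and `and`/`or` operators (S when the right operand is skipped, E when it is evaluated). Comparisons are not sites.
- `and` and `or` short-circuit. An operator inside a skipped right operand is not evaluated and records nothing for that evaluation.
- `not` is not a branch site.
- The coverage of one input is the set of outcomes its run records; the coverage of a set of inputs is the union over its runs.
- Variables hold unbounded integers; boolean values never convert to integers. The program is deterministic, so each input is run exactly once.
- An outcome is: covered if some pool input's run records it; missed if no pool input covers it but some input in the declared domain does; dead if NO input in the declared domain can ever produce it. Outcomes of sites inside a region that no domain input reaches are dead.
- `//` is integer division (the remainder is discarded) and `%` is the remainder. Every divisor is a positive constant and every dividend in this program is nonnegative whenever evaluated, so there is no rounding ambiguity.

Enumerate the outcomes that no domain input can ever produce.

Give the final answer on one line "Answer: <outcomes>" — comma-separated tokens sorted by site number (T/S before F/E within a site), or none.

exhaustive pass over the 98-input domain:
  B9=F: zero occurrences over every domain input -> dead
  B10=E: zero occurrences over every domain input -> dead
  reachable outcomes have witnesses, e.g. B1=T (e.g. m=3, t=3), B1=F (e.g. m=3, t=2), B2=S (e.g. m=3, t=3), B2=E (e.g. m=3, t=2)

Answer: B9=F, B10=E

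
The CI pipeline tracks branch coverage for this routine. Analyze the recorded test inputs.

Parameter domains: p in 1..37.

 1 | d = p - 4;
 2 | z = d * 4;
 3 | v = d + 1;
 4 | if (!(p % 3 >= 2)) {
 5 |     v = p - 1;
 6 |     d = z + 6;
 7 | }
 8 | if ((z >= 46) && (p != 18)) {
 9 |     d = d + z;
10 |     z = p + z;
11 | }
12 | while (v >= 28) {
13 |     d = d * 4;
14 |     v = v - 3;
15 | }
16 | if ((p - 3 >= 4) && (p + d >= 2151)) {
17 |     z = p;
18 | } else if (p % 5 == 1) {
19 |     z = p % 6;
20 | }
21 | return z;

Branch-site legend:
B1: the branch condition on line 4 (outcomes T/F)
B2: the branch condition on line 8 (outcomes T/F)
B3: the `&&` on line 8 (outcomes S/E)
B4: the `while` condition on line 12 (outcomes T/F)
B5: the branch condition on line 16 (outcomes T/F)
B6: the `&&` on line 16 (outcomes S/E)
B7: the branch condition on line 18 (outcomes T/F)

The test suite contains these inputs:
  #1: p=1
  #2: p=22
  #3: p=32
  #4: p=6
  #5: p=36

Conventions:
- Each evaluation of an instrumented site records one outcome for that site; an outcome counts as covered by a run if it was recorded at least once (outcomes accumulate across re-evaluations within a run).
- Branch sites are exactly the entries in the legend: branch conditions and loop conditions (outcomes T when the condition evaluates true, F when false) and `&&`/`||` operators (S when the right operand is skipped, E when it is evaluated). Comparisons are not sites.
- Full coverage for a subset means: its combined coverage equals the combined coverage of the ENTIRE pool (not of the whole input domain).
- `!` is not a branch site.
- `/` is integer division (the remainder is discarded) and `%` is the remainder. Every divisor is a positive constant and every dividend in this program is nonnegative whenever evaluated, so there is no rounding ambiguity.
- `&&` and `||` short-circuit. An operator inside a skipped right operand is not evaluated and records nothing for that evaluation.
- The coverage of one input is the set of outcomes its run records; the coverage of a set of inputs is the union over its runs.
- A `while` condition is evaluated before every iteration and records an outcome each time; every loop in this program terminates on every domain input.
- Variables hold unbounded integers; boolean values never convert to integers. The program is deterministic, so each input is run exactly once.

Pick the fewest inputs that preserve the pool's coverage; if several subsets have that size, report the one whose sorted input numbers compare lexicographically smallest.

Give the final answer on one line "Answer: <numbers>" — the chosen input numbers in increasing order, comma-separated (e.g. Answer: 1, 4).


#1 (p=1) -> B1->T, B3->S, B2->F, B4->F, B6->S, B5->F, B7->T; covered: B1=T, B2=F, B3=S, B4=F, B5=F, B6=S, B7=T
#2 (p=22) -> B1->T, B3->E, B2->T, B4->F, B6->E, B5->F, B7->F; covered: B1=T, B2=T, B3=E, B4=F, B5=F, B6=E, B7=F
#3 (p=32) -> B1->F, B3->E, B2->T, B4->T, B4->F, B6->E, B5->F, B7->F; covered: B1=F, B2=T, B3=E, B4=T, B4=F, B5=F, B6=E, B7=F
#4 (p=6) -> B1->T, B3->S, B2->F, B4->F, B6->S, B5->F, B7->T; covered: B1=T, B2=F, B3=S, B4=F, B5=F, B6=S, B7=T
#5 (p=36) -> B1->T, B3->E, B2->T, B4->T, B4->T, B4->T, B4->F, B6->E, B5->T; covered: B1=T, B2=T, B3=E, B4=T, B4=F, B5=T, B6=E
the full pool covers 14 outcomes: B1=T, B1=F, B2=T, B2=F, B3=S, B3=E, B4=T, B4=F, B5=T, B5=F, B6=S, B6=E, B7=T, B7=F
every size-1 subset falls short of the 14 outcomes (best: 8/14)
every size-2 subset falls short of the 14 outcomes (best: 13/14)
at size 3, {1, 3, 5} reaches all 14 outcomes; every lexicographically earlier size-3 subset fails
Answer: 1, 3, 5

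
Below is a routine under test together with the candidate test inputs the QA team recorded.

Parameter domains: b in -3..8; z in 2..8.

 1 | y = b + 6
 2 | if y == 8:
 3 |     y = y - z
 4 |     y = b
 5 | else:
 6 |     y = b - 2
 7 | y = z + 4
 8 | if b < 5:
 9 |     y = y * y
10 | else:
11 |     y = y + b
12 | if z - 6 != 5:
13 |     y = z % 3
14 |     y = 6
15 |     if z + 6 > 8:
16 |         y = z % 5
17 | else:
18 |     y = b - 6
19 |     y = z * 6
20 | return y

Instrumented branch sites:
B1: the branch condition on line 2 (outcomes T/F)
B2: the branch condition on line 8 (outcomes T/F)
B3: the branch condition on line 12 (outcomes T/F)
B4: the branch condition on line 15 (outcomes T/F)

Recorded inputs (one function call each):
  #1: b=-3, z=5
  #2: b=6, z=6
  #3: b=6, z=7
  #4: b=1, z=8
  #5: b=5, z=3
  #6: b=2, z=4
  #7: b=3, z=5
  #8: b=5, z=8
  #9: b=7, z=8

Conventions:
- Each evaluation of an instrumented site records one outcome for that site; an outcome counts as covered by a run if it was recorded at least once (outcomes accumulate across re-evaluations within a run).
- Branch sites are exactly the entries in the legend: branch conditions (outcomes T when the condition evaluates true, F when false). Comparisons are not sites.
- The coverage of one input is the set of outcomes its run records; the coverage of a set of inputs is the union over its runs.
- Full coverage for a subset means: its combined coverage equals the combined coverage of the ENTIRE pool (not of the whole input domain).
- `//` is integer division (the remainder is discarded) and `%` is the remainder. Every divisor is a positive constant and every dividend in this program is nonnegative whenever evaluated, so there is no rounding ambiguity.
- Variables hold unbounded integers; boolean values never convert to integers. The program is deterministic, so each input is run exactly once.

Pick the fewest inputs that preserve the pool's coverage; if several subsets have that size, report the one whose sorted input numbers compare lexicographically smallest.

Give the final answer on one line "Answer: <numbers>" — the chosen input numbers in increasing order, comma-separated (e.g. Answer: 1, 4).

test 1 (b=-3, z=5) fires B1->F, B2->T, B3->T, B4->T; hits B1=F, B2=T, B3=T, B4=T
test 2 (b=6, z=6) fires B1->F, B2->F, B3->T, B4->T; hits B1=F, B2=F, B3=T, B4=T
test 3 (b=6, z=7) fires B1->F, B2->F, B3->T, B4->T; hits B1=F, B2=F, B3=T, B4=T
test 4 (b=1, z=8) fires B1->F, B2->T, B3->T, B4->T; hits B1=F, B2=T, B3=T, B4=T
test 5 (b=5, z=3) fires B1->F, B2->F, B3->T, B4->T; hits B1=F, B2=F, B3=T, B4=T
test 6 (b=2, z=4) fires B1->T, B2->T, B3->T, B4->T; hits B1=T, B2=T, B3=T, B4=T
test 7 (b=3, z=5) fires B1->F, B2->T, B3->T, B4->T; hits B1=F, B2=T, B3=T, B4=T
test 8 (b=5, z=8) fires B1->F, B2->F, B3->T, B4->T; hits B1=F, B2=F, B3=T, B4=T
test 9 (b=7, z=8) fires B1->F, B2->F, B3->T, B4->T; hits B1=F, B2=F, B3=T, B4=T
pool-wide coverage (6 outcomes): B1=T, B1=F, B2=T, B2=F, B3=T, B4=T
size 1 is not enough: best union over all size-1 subsets is 4/6
at size 2, {2, 6} reaches all 6 outcomes; every lexicographically earlier size-2 subset fails

Answer: 2, 6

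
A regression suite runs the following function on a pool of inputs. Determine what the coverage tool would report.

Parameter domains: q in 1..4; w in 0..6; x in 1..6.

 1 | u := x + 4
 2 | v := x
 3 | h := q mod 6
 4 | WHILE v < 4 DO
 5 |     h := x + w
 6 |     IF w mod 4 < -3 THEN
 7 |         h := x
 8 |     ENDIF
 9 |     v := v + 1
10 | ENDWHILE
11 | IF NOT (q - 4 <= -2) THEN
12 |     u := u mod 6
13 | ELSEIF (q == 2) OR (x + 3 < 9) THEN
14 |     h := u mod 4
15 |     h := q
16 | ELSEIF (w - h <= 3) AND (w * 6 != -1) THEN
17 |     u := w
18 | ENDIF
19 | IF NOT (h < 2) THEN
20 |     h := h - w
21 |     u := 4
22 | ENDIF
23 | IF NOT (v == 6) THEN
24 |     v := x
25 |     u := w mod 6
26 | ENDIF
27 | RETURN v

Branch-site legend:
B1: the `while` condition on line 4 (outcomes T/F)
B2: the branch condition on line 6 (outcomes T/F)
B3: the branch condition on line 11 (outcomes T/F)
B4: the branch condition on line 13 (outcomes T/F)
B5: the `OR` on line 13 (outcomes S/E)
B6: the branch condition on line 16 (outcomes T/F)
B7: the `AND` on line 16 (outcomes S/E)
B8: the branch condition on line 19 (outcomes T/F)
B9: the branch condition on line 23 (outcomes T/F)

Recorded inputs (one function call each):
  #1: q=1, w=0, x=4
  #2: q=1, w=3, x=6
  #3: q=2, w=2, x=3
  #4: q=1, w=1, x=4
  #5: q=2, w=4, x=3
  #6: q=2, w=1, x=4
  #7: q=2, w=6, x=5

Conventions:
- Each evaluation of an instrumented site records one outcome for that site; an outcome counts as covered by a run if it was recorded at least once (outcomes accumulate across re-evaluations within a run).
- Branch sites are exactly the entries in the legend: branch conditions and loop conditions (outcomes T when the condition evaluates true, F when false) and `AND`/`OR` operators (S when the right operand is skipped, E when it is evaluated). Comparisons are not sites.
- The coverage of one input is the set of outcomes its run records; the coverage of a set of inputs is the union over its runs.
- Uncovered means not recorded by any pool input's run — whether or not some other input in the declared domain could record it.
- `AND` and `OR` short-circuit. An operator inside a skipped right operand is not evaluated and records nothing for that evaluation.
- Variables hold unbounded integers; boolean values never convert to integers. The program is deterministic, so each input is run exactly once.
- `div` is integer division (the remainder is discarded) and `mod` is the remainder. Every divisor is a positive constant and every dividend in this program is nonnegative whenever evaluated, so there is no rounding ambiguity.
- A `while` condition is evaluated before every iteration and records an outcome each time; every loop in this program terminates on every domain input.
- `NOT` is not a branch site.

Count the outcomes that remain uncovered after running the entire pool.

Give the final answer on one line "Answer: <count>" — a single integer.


test 1 (q=1, w=0, x=4) fires B1->F, B3->F, B5->E, B4->T, B8->F, B9->T; hits B1=F, B3=F, B4=T, B5=E, B8=F, B9=T
test 2 (q=1, w=3, x=6) fires B1->F, B3->F, B5->E, B4->F, B7->E, B6->T, B8->F, B9->F; hits B1=F, B3=F, B4=F, B5=E, B6=T, B7=E, B8=F, B9=F
test 3 (q=2, w=2, x=3) fires B1->T, B2->F, B1->F, B3->F, B5->S, B4->T, B8->T, B9->T; hits B1=T, B1=F, B2=F, B3=F, B4=T, B5=S, B8=T, B9=T
test 4 (q=1, w=1, x=4) fires B1->F, B3->F, B5->E, B4->T, B8->F, B9->T; hits B1=F, B3=F, B4=T, B5=E, B8=F, B9=T
test 5 (q=2, w=4, x=3) fires B1->T, B2->F, B1->F, B3->F, B5->S, B4->T, B8->T, B9->T; hits B1=T, B1=F, B2=F, B3=F, B4=T, B5=S, B8=T, B9=T
test 6 (q=2, w=1, x=4) fires B1->F, B3->F, B5->S, B4->T, B8->T, B9->T; hits B1=F, B3=F, B4=T, B5=S, B8=T, B9=T
test 7 (q=2, w=6, x=5) fires B1->F, B3->F, B5->S, B4->T, B8->T, B9->T; hits B1=F, B3=F, B4=T, B5=S, B8=T, B9=T
union over the pool: B1=T, B1=F, B2=F, B3=F, B4=T, B4=F, B5=S, B5=E, B6=T, B7=E, B8=T, B8=F, B9=T, B9=F
uncovered (4 of 18): B2=T, B3=T, B6=F, B7=S
Answer: 4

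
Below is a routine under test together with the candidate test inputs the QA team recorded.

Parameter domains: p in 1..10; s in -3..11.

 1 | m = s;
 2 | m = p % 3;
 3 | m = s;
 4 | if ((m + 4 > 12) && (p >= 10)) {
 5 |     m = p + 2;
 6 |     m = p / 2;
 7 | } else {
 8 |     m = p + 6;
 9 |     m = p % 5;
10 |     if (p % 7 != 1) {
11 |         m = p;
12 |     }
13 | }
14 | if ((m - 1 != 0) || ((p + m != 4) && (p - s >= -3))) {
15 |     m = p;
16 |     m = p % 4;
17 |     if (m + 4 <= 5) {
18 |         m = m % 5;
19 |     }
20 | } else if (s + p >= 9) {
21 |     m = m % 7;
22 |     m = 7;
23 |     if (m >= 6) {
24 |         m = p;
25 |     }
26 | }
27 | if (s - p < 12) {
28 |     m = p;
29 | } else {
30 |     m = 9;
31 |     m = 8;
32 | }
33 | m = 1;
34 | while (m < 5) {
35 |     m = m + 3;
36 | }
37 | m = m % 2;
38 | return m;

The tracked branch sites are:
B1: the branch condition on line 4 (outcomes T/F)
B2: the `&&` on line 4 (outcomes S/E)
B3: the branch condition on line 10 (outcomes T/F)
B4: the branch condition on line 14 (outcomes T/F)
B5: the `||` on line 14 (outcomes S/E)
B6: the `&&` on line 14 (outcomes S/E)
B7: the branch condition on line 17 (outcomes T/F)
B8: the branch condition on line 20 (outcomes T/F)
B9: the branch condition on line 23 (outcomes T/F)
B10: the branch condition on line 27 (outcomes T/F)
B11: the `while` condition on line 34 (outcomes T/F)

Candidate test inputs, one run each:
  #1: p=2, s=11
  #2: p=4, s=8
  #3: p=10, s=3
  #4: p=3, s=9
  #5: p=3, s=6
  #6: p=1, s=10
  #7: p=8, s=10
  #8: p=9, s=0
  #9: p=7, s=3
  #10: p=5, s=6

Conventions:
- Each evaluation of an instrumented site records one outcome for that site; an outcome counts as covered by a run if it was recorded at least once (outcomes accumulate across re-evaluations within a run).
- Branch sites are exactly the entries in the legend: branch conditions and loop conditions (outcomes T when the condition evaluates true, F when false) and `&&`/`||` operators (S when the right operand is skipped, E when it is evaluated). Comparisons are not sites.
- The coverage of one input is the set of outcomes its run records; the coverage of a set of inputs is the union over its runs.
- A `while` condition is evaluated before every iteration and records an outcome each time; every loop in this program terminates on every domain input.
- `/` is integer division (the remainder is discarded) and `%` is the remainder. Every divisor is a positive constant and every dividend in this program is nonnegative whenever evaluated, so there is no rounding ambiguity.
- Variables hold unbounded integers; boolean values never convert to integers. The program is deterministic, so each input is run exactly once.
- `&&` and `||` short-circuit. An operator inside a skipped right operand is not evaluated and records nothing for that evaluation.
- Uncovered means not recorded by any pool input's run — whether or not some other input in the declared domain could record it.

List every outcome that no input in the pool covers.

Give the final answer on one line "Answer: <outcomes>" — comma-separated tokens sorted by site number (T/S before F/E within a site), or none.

input #1 (p=2, s=11): events B2->E, B1->F, B3->T, B5->S, B4->T, B7->F, B10->T, B11->T, B11->T, B11->F; covers B1=F, B2=E, B3=T, B4=T, B5=S, B7=F, B10=T, B11=T, B11=F
input #2 (p=4, s=8): events B2->S, B1->F, B3->T, B5->S, B4->T, B7->T, B10->T, B11->T, B11->T, B11->F; covers B1=F, B2=S, B3=T, B4=T, B5=S, B7=T, B10=T, B11=T, B11=F
input #3 (p=10, s=3): events B2->S, B1->F, B3->T, B5->S, B4->T, B7->F, B10->T, B11->T, B11->T, B11->F; covers B1=F, B2=S, B3=T, B4=T, B5=S, B7=F, B10=T, B11=T, B11=F
input #4 (p=3, s=9): events B2->E, B1->F, B3->T, B5->S, B4->T, B7->F, B10->T, B11->T, B11->T, B11->F; covers B1=F, B2=E, B3=T, B4=T, B5=S, B7=F, B10=T, B11=T, B11=F
input #5 (p=3, s=6): events B2->S, B1->F, B3->T, B5->S, B4->T, B7->F, B10->T, B11->T, B11->T, B11->F; covers B1=F, B2=S, B3=T, B4=T, B5=S, B7=F, B10=T, B11=T, B11=F
input #6 (p=1, s=10): events B2->E, B1->F, B3->F, B5->E, B6->E, B4->F, B8->T, B9->T, B10->T, B11->T, B11->T, B11->F; covers B1=F, B2=E, B3=F, B4=F, B5=E, B6=E, B8=T, B9=T, B10=T, B11=T, B11=F
input #7 (p=8, s=10): events B2->E, B1->F, B3->F, B5->S, B4->T, B7->T, B10->T, B11->T, B11->T, B11->F; covers B1=F, B2=E, B3=F, B4=T, B5=S, B7=T, B10=T, B11=T, B11=F
input #8 (p=9, s=0): events B2->S, B1->F, B3->T, B5->S, B4->T, B7->T, B10->T, B11->T, B11->T, B11->F; covers B1=F, B2=S, B3=T, B4=T, B5=S, B7=T, B10=T, B11=T, B11=F
input #9 (p=7, s=3): events B2->S, B1->F, B3->T, B5->S, B4->T, B7->F, B10->T, B11->T, B11->T, B11->F; covers B1=F, B2=S, B3=T, B4=T, B5=S, B7=F, B10=T, B11=T, B11=F
input #10 (p=5, s=6): events B2->S, B1->F, B3->T, B5->S, B4->T, B7->T, B10->T, B11->T, B11->T, B11->F; covers B1=F, B2=S, B3=T, B4=T, B5=S, B7=T, B10=T, B11=T, B11=F
union over the pool: B1=F, B2=S, B2=E, B3=T, B3=F, B4=T, B4=F, B5=S, B5=E, B6=E, B7=T, B7=F, B8=T, B9=T, B10=T, B11=T, B11=F
uncovered (5 of 22): B1=T, B6=S, B8=F, B9=F, B10=F

Answer: B1=T, B6=S, B8=F, B9=F, B10=F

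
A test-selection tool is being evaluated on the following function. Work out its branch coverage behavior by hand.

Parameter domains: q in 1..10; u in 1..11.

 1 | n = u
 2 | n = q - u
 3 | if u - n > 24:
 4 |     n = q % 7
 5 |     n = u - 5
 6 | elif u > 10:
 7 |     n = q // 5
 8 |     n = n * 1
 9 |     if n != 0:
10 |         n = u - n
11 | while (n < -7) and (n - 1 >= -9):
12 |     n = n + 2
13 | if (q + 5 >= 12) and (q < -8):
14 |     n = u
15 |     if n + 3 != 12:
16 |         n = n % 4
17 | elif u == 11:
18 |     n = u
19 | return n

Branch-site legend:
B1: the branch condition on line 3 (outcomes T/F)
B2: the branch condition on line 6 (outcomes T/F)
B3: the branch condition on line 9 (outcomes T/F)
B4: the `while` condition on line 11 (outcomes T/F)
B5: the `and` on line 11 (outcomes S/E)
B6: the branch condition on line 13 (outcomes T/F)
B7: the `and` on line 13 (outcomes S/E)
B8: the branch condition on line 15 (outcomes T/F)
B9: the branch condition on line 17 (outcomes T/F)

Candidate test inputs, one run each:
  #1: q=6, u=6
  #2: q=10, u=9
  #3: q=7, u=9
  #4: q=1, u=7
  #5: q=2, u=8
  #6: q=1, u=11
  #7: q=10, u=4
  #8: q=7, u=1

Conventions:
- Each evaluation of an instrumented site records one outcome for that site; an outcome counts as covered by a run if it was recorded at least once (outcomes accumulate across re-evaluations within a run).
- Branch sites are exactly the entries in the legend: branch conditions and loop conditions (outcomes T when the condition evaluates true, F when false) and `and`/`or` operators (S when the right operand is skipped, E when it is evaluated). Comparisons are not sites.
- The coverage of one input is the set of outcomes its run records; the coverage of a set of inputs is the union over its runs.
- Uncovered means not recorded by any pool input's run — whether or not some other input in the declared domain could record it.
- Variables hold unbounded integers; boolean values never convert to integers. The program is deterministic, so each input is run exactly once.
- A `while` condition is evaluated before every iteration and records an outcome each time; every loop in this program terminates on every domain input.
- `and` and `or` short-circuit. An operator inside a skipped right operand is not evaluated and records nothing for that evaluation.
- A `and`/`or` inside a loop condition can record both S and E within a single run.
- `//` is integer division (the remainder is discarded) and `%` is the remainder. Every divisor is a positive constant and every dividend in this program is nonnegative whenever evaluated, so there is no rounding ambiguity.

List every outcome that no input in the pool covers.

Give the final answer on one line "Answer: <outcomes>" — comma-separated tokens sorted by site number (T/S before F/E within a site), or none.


input #1, q=6, u=6: events B1->F, B2->F, B5->S, B4->F, B7->S, B6->F, B9->F; outcomes B1=F, B2=F, B4=F, B5=S, B6=F, B7=S, B9=F
input #2, q=10, u=9: events B1->F, B2->F, B5->S, B4->F, B7->E, B6->F, B9->F; outcomes B1=F, B2=F, B4=F, B5=S, B6=F, B7=E, B9=F
input #3, q=7, u=9: events B1->F, B2->F, B5->S, B4->F, B7->E, B6->F, B9->F; outcomes B1=F, B2=F, B4=F, B5=S, B6=F, B7=E, B9=F
input #4, q=1, u=7: events B1->F, B2->F, B5->S, B4->F, B7->S, B6->F, B9->F; outcomes B1=F, B2=F, B4=F, B5=S, B6=F, B7=S, B9=F
input #5, q=2, u=8: events B1->F, B2->F, B5->S, B4->F, B7->S, B6->F, B9->F; outcomes B1=F, B2=F, B4=F, B5=S, B6=F, B7=S, B9=F
input #6, q=1, u=11: events B1->F, B2->T, B3->F, B5->S, B4->F, B7->S, B6->F, B9->T; outcomes B1=F, B2=T, B3=F, B4=F, B5=S, B6=F, B7=S, B9=T
input #7, q=10, u=4: events B1->F, B2->F, B5->S, B4->F, B7->E, B6->F, B9->F; outcomes B1=F, B2=F, B4=F, B5=S, B6=F, B7=E, B9=F
input #8, q=7, u=1: events B1->F, B2->F, B5->S, B4->F, B7->E, B6->F, B9->F; outcomes B1=F, B2=F, B4=F, B5=S, B6=F, B7=E, B9=F
union over the pool: B1=F, B2=T, B2=F, B3=F, B4=F, B5=S, B6=F, B7=S, B7=E, B9=T, B9=F
uncovered (7 of 18): B1=T, B3=T, B4=T, B5=E, B6=T, B8=T, B8=F
Answer: B1=T, B3=T, B4=T, B5=E, B6=T, B8=T, B8=F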